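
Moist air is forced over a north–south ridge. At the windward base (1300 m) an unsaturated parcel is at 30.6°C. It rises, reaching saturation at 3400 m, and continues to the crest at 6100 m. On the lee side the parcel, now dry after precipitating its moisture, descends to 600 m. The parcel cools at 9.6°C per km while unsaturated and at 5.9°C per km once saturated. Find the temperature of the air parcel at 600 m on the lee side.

Dry to 3400 m: -9.6 × 2.1 km = -20.16°C, so T = 10.44°C.
Saturated to 6100 m: -5.9 × 2.7 km = -15.93°C, so T = -5.49°C.
Dry descent to 600 m: +9.6 × 5.5 km = +52.8°C, so T = 47.31°C.

47.31°C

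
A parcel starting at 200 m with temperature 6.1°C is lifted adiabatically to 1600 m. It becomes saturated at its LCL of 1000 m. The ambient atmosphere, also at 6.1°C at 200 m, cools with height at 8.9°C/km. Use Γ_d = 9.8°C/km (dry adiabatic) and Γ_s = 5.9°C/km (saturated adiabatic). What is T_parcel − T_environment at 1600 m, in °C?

+1.08°C (parcel warmer than environment)

Parcel:
  200–1000 m, dry: Δz = 0.8 km ⇒ ΔT = -7.84°C; T = -1.74°C
  1000–1600 m, saturated: Δz = 0.6 km ⇒ ΔT = -3.54°C; T = -5.28°C
Environment:
  200–1600 m, environment: Δz = 1.4 km ⇒ ΔT = -12.46°C; T = -6.36°C
T_parcel − T_env = -5.28 − (-6.36) = +1.08°C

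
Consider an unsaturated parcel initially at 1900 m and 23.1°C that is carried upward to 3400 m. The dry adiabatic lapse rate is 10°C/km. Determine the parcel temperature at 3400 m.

8.1°C

From 1900 m to 3400 m (dry adiabatic): cools by 10 × 1.5 = 15°C, giving 8.1°C.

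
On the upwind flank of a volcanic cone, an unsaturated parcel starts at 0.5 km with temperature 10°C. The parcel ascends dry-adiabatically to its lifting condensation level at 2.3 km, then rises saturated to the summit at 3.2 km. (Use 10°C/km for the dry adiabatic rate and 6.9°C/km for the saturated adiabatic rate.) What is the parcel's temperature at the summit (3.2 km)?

-14.21°C

500–2300 m, dry: Δz = 1.8 km ⇒ ΔT = -18°C; T = -8°C
2300–3200 m, saturated: Δz = 0.9 km ⇒ ΔT = -6.21°C; T = -14.21°C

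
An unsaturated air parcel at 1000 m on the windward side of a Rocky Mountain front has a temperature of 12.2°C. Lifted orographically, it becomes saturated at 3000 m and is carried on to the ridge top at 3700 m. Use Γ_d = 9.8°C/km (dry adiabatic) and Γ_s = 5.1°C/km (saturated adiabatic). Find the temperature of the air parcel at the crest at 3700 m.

1000 → 3000 m (dry, 9.8°C/km): ΔT = -9.8 × 2 = -19.6°C → T = -7.4°C
3000 → 3700 m (saturated, 5.1°C/km): ΔT = -5.1 × 0.7 = -3.57°C → T = -10.97°C

-10.97°C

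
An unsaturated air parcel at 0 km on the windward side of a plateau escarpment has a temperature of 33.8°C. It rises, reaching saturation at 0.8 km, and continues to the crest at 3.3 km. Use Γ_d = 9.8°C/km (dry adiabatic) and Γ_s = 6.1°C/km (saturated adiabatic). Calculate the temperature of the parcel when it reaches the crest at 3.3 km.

0 → 800 m (dry, 9.8°C/km): ΔT = -9.8 × 0.8 = -7.84°C → T = 25.96°C
800 → 3300 m (saturated, 6.1°C/km): ΔT = -6.1 × 2.5 = -15.25°C → T = 10.71°C

10.71°C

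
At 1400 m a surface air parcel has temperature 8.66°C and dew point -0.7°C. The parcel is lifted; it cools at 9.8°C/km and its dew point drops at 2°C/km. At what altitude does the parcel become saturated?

T and T_d converge at 9.8 − 2 = 7.8°C per km
Height above start = (8.66 − (-0.7)) / 7.8 = 1.2 km
LCL altitude = 1400 m + 1200 m = 2600 m

2600 m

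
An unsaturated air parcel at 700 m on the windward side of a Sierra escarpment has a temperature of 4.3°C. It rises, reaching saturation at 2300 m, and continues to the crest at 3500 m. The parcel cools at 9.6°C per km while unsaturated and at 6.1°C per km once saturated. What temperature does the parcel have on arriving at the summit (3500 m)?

-18.38°C

700 → 2300 m (dry, 9.6°C/km): ΔT = -9.6 × 1.6 = -15.36°C → T = -11.06°C
2300 → 3500 m (saturated, 6.1°C/km): ΔT = -6.1 × 1.2 = -7.32°C → T = -18.38°C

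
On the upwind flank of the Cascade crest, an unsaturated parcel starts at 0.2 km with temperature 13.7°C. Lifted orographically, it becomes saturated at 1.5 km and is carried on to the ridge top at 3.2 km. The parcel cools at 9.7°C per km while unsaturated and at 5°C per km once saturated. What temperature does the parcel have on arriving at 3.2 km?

-7.41°C

From 200 m to 1500 m (dry): cools by 9.7 × 1.3 = 12.61°C, giving 1.09°C.
From 1500 m to 3200 m (saturated): cools by 5 × 1.7 = 8.5°C, giving -7.41°C.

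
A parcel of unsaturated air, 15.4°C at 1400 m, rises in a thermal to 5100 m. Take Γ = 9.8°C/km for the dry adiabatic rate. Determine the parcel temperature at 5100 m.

-20.86°C

From 1400 m to 5100 m (dry adiabatic): cools by 9.8 × 3.7 = 36.26°C, giving -20.86°C.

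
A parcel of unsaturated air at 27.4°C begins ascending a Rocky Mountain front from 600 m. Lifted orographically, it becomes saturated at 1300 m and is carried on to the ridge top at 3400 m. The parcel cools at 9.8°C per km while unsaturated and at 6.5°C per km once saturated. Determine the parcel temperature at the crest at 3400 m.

600 → 1300 m (dry, 9.8°C/km): ΔT = -9.8 × 0.7 = -6.86°C → T = 20.54°C
1300 → 3400 m (saturated, 6.5°C/km): ΔT = -6.5 × 2.1 = -13.65°C → T = 6.89°C

6.89°C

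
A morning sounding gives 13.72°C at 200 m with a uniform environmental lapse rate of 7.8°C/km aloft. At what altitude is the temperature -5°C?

2600 m

Height above start = (13.72 − (-5)) / 7.8 = 2.4 km
Altitude = 200 m + 2400 m = 2600 m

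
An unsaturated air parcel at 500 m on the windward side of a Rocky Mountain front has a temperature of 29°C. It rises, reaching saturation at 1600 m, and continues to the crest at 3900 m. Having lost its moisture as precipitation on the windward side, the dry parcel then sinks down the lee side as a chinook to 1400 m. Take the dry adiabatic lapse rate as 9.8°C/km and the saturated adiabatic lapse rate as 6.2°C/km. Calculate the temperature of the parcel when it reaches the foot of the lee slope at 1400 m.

Dry to 1600 m: -9.8 × 1.1 km = -10.78°C, so T = 18.22°C.
Saturated to 3900 m: -6.2 × 2.3 km = -14.26°C, so T = 3.96°C.
Dry descent to 1400 m: +9.8 × 2.5 km = +24.5°C, so T = 28.46°C.

28.46°C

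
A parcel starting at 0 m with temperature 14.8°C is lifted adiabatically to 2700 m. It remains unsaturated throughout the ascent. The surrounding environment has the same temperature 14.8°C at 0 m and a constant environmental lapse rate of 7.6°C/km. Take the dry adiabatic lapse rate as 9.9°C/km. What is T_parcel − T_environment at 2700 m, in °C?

Parcel:
  0 → 2700 m (dry, 9.9°C/km): ΔT = -9.9 × 2.7 = -26.73°C → T = -11.93°C
Environment:
  0 → 2700 m (environment, 7.6°C/km): ΔT = -7.6 × 2.7 = -20.52°C → T = -5.72°C
T_parcel − T_env = -11.93 − (-5.72) = -6.21°C

-6.21°C (parcel cooler than environment)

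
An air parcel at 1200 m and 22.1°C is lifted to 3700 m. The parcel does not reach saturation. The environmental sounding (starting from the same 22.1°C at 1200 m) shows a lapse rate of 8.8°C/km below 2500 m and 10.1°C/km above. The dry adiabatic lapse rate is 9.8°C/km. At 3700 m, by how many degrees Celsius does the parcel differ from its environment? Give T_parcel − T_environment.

-0.94°C (parcel cooler than environment)

Parcel:
  From 1200 m to 3700 m (dry): cools by 9.8 × 2.5 = 24.5°C, giving -2.4°C.
Environment:
  From 1200 m to 2500 m (environment, lower layer): cools by 8.8 × 1.3 = 11.44°C, giving 10.66°C.
  From 2500 m to 3700 m (environment, upper layer): cools by 10.1 × 1.2 = 12.12°C, giving -1.46°C.
T_parcel − T_env = -2.4 − (-1.46) = -0.94°C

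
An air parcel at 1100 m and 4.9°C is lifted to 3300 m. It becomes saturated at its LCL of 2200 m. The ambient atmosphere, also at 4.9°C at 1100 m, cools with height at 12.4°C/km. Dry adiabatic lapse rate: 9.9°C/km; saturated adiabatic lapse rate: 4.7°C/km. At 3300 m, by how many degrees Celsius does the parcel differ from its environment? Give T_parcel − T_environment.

+11.22°C (parcel warmer than environment)

Parcel:
  1100 → 2200 m (dry, 9.9°C/km): ΔT = -9.9 × 1.1 = -10.89°C → T = -5.99°C
  2200 → 3300 m (saturated, 4.7°C/km): ΔT = -4.7 × 1.1 = -5.17°C → T = -11.16°C
Environment:
  1100 → 3300 m (environment, 12.4°C/km): ΔT = -12.4 × 2.2 = -27.28°C → T = -22.38°C
T_parcel − T_env = -11.16 − (-22.38) = +11.22°C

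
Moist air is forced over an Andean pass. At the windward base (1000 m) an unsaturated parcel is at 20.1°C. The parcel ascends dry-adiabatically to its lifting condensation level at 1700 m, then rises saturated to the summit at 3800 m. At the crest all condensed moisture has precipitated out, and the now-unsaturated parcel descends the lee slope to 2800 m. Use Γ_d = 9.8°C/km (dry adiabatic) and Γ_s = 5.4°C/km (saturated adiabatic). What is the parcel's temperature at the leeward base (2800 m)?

1000–1700 m, dry: Δz = 0.7 km ⇒ ΔT = -6.86°C; T = 13.24°C
1700–3800 m, saturated: Δz = 2.1 km ⇒ ΔT = -11.34°C; T = 1.9°C
3800–2800 m, dry descent: Δz = 1 km ⇒ ΔT = +9.8°C; T = 11.7°C

11.7°C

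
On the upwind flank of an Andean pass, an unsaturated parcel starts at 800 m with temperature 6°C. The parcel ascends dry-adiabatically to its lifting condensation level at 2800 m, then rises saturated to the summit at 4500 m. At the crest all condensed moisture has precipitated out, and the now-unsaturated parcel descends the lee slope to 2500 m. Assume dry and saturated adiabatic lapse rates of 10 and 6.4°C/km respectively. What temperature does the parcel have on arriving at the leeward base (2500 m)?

-4.88°C

800 → 2800 m (dry, 10°C/km): ΔT = -10 × 2 = -20°C → T = -14°C
2800 → 4500 m (saturated, 6.4°C/km): ΔT = -6.4 × 1.7 = -10.88°C → T = -24.88°C
4500 → 2500 m (dry descent, 10°C/km): ΔT = +10 × 2 = +20°C → T = -4.88°C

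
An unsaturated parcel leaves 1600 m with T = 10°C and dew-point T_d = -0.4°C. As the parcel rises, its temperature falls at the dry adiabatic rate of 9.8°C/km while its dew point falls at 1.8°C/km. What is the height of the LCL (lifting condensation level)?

2900 m

T and T_d converge at 9.8 − 1.8 = 8°C per km
Height above start = (10 − (-0.4)) / 8 = 1.3 km
LCL altitude = 1600 m + 1300 m = 2900 m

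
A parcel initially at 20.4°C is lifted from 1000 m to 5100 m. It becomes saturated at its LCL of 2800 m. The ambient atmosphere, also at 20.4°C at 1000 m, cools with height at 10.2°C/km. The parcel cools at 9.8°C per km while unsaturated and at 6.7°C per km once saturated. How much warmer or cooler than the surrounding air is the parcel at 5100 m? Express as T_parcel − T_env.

+8.77°C (parcel warmer than environment)

Parcel:
  1000 → 2800 m (dry, 9.8°C/km): ΔT = -9.8 × 1.8 = -17.64°C → T = 2.76°C
  2800 → 5100 m (saturated, 6.7°C/km): ΔT = -6.7 × 2.3 = -15.41°C → T = -12.65°C
Environment:
  1000 → 5100 m (environment, 10.2°C/km): ΔT = -10.2 × 4.1 = -41.82°C → T = -21.42°C
T_parcel − T_env = -12.65 − (-21.42) = +8.77°C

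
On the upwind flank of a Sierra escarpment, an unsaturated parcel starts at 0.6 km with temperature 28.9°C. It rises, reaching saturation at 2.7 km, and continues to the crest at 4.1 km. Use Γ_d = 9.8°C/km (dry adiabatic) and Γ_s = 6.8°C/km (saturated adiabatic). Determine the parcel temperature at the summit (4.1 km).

From 600 m to 2700 m (dry): cools by 9.8 × 2.1 = 20.58°C, giving 8.32°C.
From 2700 m to 4100 m (saturated): cools by 6.8 × 1.4 = 9.52°C, giving -1.2°C.

-1.2°C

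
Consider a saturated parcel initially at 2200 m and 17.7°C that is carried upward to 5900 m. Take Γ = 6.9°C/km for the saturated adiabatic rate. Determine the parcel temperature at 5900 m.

2200–5900 m, saturated adiabatic: Δz = 3.7 km ⇒ ΔT = -25.53°C; T = -7.83°C

-7.83°C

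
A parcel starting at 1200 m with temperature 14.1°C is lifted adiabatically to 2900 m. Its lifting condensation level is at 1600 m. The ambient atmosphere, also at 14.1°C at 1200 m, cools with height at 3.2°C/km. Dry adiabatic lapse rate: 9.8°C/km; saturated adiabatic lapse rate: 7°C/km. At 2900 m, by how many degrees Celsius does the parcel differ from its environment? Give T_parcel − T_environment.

-7.58°C (parcel cooler than environment)

Parcel:
  1200 → 1600 m (dry, 9.8°C/km): ΔT = -9.8 × 0.4 = -3.92°C → T = 10.18°C
  1600 → 2900 m (saturated, 7°C/km): ΔT = -7 × 1.3 = -9.1°C → T = 1.08°C
Environment:
  1200 → 2900 m (environment, 3.2°C/km): ΔT = -3.2 × 1.7 = -5.44°C → T = 8.66°C
T_parcel − T_env = 1.08 − 8.66 = -7.58°C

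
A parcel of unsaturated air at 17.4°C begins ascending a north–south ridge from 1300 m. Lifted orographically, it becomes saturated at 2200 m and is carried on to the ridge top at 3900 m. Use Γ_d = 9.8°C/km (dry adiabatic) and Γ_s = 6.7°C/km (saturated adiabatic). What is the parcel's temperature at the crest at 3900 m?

-2.81°C

1300–2200 m, dry: Δz = 0.9 km ⇒ ΔT = -8.82°C; T = 8.58°C
2200–3900 m, saturated: Δz = 1.7 km ⇒ ΔT = -11.39°C; T = -2.81°C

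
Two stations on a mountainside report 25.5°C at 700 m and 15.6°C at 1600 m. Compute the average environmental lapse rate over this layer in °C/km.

Γ = −ΔT/Δz = (25.5 − 15.6) / (1600 − 700) m
  = 9.9°C / 0.9 km = 11°C/km

11°C/km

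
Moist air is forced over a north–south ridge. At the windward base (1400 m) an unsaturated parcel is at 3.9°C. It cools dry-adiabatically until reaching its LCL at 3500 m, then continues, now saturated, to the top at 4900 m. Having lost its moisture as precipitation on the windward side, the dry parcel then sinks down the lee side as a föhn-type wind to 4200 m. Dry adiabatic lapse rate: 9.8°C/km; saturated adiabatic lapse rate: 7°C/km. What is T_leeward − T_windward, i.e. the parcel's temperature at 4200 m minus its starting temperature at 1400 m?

Dry to 3500 m: -9.8 × 2.1 km = -20.58°C, so T = -16.68°C.
Saturated to 4900 m: -7 × 1.4 km = -9.8°C, so T = -26.48°C.
Dry descent to 4200 m: +9.8 × 0.7 km = +6.86°C, so T = -19.62°C.
Net change vs windward start: -19.62 − 3.9 = -23.52°C

-23.52°C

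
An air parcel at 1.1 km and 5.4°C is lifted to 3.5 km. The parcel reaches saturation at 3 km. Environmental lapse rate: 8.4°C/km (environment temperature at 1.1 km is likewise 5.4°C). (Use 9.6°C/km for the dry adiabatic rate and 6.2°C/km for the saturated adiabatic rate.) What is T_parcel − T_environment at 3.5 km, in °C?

-1.18°C (parcel cooler than environment)

Parcel:
  1100–3000 m, dry: Δz = 1.9 km ⇒ ΔT = -18.24°C; T = -12.84°C
  3000–3500 m, saturated: Δz = 0.5 km ⇒ ΔT = -3.1°C; T = -15.94°C
Environment:
  1100–3500 m, environment: Δz = 2.4 km ⇒ ΔT = -20.16°C; T = -14.76°C
T_parcel − T_env = -15.94 − (-14.76) = -1.18°C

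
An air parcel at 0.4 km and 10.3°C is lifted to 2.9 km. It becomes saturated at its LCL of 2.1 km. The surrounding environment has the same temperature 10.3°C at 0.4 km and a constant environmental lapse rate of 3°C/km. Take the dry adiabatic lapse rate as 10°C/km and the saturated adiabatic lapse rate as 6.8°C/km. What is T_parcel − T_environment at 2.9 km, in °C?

-14.94°C (parcel cooler than environment)

Parcel:
  400 → 2100 m (dry, 10°C/km): ΔT = -10 × 1.7 = -17°C → T = -6.7°C
  2100 → 2900 m (saturated, 6.8°C/km): ΔT = -6.8 × 0.8 = -5.44°C → T = -12.14°C
Environment:
  400 → 2900 m (environment, 3°C/km): ΔT = -3 × 2.5 = -7.5°C → T = 2.8°C
T_parcel − T_env = -12.14 − 2.8 = -14.94°C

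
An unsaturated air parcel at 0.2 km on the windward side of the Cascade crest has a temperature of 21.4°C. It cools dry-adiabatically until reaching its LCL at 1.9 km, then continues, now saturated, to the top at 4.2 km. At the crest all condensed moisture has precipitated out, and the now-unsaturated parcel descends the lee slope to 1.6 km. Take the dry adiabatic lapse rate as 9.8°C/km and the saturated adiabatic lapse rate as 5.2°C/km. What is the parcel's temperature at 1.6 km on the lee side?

18.26°C

200 → 1900 m (dry, 9.8°C/km): ΔT = -9.8 × 1.7 = -16.66°C → T = 4.74°C
1900 → 4200 m (saturated, 5.2°C/km): ΔT = -5.2 × 2.3 = -11.96°C → T = -7.22°C
4200 → 1600 m (dry descent, 9.8°C/km): ΔT = +9.8 × 2.6 = +25.48°C → T = 18.26°C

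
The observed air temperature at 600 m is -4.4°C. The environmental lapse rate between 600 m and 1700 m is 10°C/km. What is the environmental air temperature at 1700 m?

-15.4°C

From 600 m to 1700 m (environmental): cools by 10 × 1.1 = 11°C, giving -15.4°C.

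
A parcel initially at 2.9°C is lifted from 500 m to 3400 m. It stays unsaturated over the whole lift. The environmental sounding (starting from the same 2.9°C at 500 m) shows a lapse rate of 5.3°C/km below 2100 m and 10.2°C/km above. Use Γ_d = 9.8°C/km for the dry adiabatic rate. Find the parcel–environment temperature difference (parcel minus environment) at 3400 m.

-6.68°C (parcel cooler than environment)

Parcel:
  Dry to 3400 m: -9.8 × 2.9 km = -28.42°C, so T = -25.52°C.
Environment:
  Environment, lower layer to 2100 m: -5.3 × 1.6 km = -8.48°C, so T = -5.58°C.
  Environment, upper layer to 3400 m: -10.2 × 1.3 km = -13.26°C, so T = -18.84°C.
T_parcel − T_env = -25.52 − (-18.84) = -6.68°C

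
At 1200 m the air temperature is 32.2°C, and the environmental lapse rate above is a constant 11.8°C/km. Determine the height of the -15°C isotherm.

5200 m

Height above start = (32.2 − (-15)) / 11.8 = 4 km
Altitude = 1200 m + 4000 m = 5200 m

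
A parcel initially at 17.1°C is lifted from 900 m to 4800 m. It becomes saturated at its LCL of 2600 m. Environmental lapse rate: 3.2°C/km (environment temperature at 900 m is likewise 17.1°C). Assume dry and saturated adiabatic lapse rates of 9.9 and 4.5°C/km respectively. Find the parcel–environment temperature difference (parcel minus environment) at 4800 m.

Parcel:
  900–2600 m, dry: Δz = 1.7 km ⇒ ΔT = -16.83°C; T = 0.27°C
  2600–4800 m, saturated: Δz = 2.2 km ⇒ ΔT = -9.9°C; T = -9.63°C
Environment:
  900–4800 m, environment: Δz = 3.9 km ⇒ ΔT = -12.48°C; T = 4.62°C
T_parcel − T_env = -9.63 − 4.62 = -14.25°C

-14.25°C (parcel cooler than environment)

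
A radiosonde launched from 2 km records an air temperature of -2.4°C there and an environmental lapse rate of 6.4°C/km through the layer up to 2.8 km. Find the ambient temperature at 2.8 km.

-7.52°C

Environmental to 2800 m: -6.4 × 0.8 km = -5.12°C, so T = -7.52°C.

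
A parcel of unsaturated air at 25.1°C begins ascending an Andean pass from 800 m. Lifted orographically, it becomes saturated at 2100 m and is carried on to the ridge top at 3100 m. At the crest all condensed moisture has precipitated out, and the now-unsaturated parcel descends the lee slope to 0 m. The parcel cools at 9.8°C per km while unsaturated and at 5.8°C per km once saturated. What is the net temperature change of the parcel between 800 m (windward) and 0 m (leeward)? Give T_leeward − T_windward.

800 → 2100 m (dry, 9.8°C/km): ΔT = -9.8 × 1.3 = -12.74°C → T = 12.36°C
2100 → 3100 m (saturated, 5.8°C/km): ΔT = -5.8 × 1 = -5.8°C → T = 6.56°C
3100 → 0 m (dry descent, 9.8°C/km): ΔT = +9.8 × 3.1 = +30.38°C → T = 36.94°C
Net change vs windward start: 36.94 − 25.1 = +11.84°C

+11.84°C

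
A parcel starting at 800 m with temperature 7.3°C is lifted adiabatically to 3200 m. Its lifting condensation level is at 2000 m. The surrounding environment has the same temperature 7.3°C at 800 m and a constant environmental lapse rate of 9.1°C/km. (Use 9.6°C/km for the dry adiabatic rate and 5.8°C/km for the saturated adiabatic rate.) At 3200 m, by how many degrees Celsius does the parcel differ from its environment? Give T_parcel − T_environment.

+3.36°C (parcel warmer than environment)

Parcel:
  800 → 2000 m (dry, 9.6°C/km): ΔT = -9.6 × 1.2 = -11.52°C → T = -4.22°C
  2000 → 3200 m (saturated, 5.8°C/km): ΔT = -5.8 × 1.2 = -6.96°C → T = -11.18°C
Environment:
  800 → 3200 m (environment, 9.1°C/km): ΔT = -9.1 × 2.4 = -21.84°C → T = -14.54°C
T_parcel − T_env = -11.18 − (-14.54) = +3.36°C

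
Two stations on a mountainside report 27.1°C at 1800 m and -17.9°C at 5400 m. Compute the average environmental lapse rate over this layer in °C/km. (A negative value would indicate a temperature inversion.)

12.5°C/km

Γ = −ΔT/Δz = (27.1 − (-17.9)) / (5400 − 1800) m
  = 45°C / 3.6 km = 12.5°C/km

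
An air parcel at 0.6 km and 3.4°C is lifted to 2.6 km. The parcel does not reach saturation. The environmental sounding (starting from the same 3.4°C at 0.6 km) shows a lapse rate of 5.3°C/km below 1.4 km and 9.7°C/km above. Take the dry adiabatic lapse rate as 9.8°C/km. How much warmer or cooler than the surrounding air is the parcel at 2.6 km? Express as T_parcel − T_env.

-3.72°C (parcel cooler than environment)

Parcel:
  600 → 2600 m (dry, 9.8°C/km): ΔT = -9.8 × 2 = -19.6°C → T = -16.2°C
Environment:
  600 → 1400 m (environment, lower layer, 5.3°C/km): ΔT = -5.3 × 0.8 = -4.24°C → T = -0.84°C
  1400 → 2600 m (environment, upper layer, 9.7°C/km): ΔT = -9.7 × 1.2 = -11.64°C → T = -12.48°C
T_parcel − T_env = -16.2 − (-12.48) = -3.72°C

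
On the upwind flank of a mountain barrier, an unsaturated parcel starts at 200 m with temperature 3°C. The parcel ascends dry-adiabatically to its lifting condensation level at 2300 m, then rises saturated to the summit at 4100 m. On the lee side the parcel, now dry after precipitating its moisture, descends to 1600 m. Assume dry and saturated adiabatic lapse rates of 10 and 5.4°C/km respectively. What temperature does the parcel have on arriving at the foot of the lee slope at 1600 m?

-2.72°C

200 → 2300 m (dry, 10°C/km): ΔT = -10 × 2.1 = -21°C → T = -18°C
2300 → 4100 m (saturated, 5.4°C/km): ΔT = -5.4 × 1.8 = -9.72°C → T = -27.72°C
4100 → 1600 m (dry descent, 10°C/km): ΔT = +10 × 2.5 = +25°C → T = -2.72°C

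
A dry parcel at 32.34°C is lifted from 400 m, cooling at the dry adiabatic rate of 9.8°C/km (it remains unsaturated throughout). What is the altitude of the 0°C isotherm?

Height above start = (32.34 − 0) / 9.8 = 3.3 km
Altitude = 400 m + 3300 m = 3700 m

3700 m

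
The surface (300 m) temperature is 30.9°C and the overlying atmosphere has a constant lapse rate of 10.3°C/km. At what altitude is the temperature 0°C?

Height above start = (30.9 − 0) / 10.3 = 3 km
Altitude = 300 m + 3000 m = 3300 m

3300 m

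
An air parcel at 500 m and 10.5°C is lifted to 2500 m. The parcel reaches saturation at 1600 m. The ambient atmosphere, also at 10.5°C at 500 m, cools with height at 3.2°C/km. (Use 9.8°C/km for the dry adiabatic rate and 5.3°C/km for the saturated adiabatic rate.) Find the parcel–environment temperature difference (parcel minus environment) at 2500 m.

Parcel:
  500–1600 m, dry: Δz = 1.1 km ⇒ ΔT = -10.78°C; T = -0.28°C
  1600–2500 m, saturated: Δz = 0.9 km ⇒ ΔT = -4.77°C; T = -5.05°C
Environment:
  500–2500 m, environment: Δz = 2 km ⇒ ΔT = -6.4°C; T = 4.1°C
T_parcel − T_env = -5.05 − 4.1 = -9.15°C

-9.15°C (parcel cooler than environment)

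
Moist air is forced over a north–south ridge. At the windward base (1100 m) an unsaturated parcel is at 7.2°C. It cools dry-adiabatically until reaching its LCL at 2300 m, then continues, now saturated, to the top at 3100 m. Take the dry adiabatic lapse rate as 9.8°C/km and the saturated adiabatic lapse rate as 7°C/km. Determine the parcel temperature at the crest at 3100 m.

-10.16°C

1100–2300 m, dry: Δz = 1.2 km ⇒ ΔT = -11.76°C; T = -4.56°C
2300–3100 m, saturated: Δz = 0.8 km ⇒ ΔT = -5.6°C; T = -10.16°C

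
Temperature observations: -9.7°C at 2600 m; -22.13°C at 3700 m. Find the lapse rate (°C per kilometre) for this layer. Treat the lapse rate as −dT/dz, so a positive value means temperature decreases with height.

Γ = −ΔT/Δz = (-9.7 − (-22.13)) / (3700 − 2600) m
  = 12.43°C / 1.1 km = 11.3°C/km

11.3°C/km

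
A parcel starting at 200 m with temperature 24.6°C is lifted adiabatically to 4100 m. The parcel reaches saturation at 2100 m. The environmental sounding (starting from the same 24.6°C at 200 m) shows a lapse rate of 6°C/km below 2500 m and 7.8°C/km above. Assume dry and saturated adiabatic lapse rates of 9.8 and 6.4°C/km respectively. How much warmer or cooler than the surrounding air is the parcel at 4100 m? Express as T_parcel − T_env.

-5.14°C (parcel cooler than environment)

Parcel:
  200–2100 m, dry: Δz = 1.9 km ⇒ ΔT = -18.62°C; T = 5.98°C
  2100–4100 m, saturated: Δz = 2 km ⇒ ΔT = -12.8°C; T = -6.82°C
Environment:
  200–2500 m, environment, lower layer: Δz = 2.3 km ⇒ ΔT = -13.8°C; T = 10.8°C
  2500–4100 m, environment, upper layer: Δz = 1.6 km ⇒ ΔT = -12.48°C; T = -1.68°C
T_parcel − T_env = -6.82 − (-1.68) = -5.14°C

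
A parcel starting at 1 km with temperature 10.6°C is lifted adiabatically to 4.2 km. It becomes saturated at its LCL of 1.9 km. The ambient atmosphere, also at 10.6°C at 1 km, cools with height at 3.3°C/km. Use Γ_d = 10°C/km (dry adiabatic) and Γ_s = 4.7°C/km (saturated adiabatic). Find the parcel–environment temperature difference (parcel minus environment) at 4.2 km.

-9.25°C (parcel cooler than environment)

Parcel:
  1000–1900 m, dry: Δz = 0.9 km ⇒ ΔT = -9°C; T = 1.6°C
  1900–4200 m, saturated: Δz = 2.3 km ⇒ ΔT = -10.81°C; T = -9.21°C
Environment:
  1000–4200 m, environment: Δz = 3.2 km ⇒ ΔT = -10.56°C; T = 0.04°C
T_parcel − T_env = -9.21 − 0.04 = -9.25°C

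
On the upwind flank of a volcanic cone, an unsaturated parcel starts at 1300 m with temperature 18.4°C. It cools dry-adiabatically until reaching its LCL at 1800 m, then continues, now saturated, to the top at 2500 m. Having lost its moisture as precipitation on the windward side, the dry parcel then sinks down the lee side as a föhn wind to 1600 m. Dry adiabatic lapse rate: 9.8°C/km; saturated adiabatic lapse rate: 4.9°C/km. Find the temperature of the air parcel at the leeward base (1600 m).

18.89°C

1300 → 1800 m (dry, 9.8°C/km): ΔT = -9.8 × 0.5 = -4.9°C → T = 13.5°C
1800 → 2500 m (saturated, 4.9°C/km): ΔT = -4.9 × 0.7 = -3.43°C → T = 10.07°C
2500 → 1600 m (dry descent, 9.8°C/km): ΔT = +9.8 × 0.9 = +8.82°C → T = 18.89°C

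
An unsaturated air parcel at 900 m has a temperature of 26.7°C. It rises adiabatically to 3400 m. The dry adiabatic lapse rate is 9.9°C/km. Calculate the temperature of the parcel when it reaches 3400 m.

900–3400 m, dry adiabatic: Δz = 2.5 km ⇒ ΔT = -24.75°C; T = 1.95°C

1.95°C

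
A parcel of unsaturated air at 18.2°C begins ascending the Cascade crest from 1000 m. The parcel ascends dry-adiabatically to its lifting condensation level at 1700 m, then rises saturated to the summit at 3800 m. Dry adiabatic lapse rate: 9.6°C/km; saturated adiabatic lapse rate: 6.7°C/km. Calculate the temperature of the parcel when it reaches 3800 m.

1000–1700 m, dry: Δz = 0.7 km ⇒ ΔT = -6.72°C; T = 11.48°C
1700–3800 m, saturated: Δz = 2.1 km ⇒ ΔT = -14.07°C; T = -2.59°C

-2.59°C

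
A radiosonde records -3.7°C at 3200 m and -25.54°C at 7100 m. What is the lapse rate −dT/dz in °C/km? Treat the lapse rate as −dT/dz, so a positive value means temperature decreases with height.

Γ = −ΔT/Δz = (-3.7 − (-25.54)) / (7100 − 3200) m
  = 21.84°C / 3.9 km = 5.6°C/km

5.6°C/km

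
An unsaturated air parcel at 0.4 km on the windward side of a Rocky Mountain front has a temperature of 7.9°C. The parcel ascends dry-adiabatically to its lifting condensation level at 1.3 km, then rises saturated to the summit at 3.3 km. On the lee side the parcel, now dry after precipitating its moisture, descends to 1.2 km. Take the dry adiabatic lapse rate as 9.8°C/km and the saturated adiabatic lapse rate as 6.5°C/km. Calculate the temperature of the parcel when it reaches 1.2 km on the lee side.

6.66°C

Dry to 1300 m: -9.8 × 0.9 km = -8.82°C, so T = -0.92°C.
Saturated to 3300 m: -6.5 × 2 km = -13°C, so T = -13.92°C.
Dry descent to 1200 m: +9.8 × 2.1 km = +20.58°C, so T = 6.66°C.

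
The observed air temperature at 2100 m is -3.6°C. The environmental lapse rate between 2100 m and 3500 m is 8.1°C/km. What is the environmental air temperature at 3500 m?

-14.94°C

2100 → 3500 m (environmental, 8.1°C/km): ΔT = -8.1 × 1.4 = -11.34°C → T = -14.94°C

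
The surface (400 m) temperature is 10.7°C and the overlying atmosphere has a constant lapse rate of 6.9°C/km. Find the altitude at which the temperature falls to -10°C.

3400 m

Height above start = (10.7 − (-10)) / 6.9 = 3 km
Altitude = 400 m + 3000 m = 3400 m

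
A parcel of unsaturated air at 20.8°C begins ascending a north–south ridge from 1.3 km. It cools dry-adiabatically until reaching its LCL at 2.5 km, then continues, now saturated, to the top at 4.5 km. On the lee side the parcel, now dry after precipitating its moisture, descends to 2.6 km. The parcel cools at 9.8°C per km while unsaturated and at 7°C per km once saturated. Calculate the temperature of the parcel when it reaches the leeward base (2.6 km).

Dry to 2500 m: -9.8 × 1.2 km = -11.76°C, so T = 9.04°C.
Saturated to 4500 m: -7 × 2 km = -14°C, so T = -4.96°C.
Dry descent to 2600 m: +9.8 × 1.9 km = +18.62°C, so T = 13.66°C.

13.66°C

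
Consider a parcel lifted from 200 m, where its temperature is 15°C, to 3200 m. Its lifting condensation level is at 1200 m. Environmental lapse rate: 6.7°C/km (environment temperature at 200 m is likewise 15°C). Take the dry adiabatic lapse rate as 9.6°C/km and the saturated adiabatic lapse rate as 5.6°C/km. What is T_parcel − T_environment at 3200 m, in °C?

Parcel:
  200 → 1200 m (dry, 9.6°C/km): ΔT = -9.6 × 1 = -9.6°C → T = 5.4°C
  1200 → 3200 m (saturated, 5.6°C/km): ΔT = -5.6 × 2 = -11.2°C → T = -5.8°C
Environment:
  200 → 3200 m (environment, 6.7°C/km): ΔT = -6.7 × 3 = -20.1°C → T = -5.1°C
T_parcel − T_env = -5.8 − (-5.1) = -0.7°C

-0.7°C (parcel cooler than environment)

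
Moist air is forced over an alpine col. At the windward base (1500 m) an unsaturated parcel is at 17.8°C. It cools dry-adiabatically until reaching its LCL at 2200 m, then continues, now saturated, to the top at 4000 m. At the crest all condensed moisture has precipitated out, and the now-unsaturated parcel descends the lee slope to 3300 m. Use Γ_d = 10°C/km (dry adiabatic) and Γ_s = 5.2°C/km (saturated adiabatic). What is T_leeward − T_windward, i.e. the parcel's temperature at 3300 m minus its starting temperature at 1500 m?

1500 → 2200 m (dry, 10°C/km): ΔT = -10 × 0.7 = -7°C → T = 10.8°C
2200 → 4000 m (saturated, 5.2°C/km): ΔT = -5.2 × 1.8 = -9.36°C → T = 1.44°C
4000 → 3300 m (dry descent, 10°C/km): ΔT = +10 × 0.7 = +7°C → T = 8.44°C
Net change vs windward start: 8.44 − 17.8 = -9.36°C

-9.36°C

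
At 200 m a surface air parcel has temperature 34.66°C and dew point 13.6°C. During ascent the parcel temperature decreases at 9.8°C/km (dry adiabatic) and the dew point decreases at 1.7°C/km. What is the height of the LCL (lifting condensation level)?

2800 m

T and T_d converge at 9.8 − 1.7 = 8.1°C per km
Height above start = (34.66 − 13.6) / 8.1 = 2.6 km
LCL altitude = 200 m + 2600 m = 2800 m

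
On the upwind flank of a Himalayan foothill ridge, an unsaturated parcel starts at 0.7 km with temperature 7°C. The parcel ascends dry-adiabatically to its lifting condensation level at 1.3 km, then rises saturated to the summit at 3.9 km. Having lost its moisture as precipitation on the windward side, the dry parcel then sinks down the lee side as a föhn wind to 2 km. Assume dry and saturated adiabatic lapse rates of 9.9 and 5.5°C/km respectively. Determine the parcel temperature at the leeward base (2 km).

5.57°C

700–1300 m, dry: Δz = 0.6 km ⇒ ΔT = -5.94°C; T = 1.06°C
1300–3900 m, saturated: Δz = 2.6 km ⇒ ΔT = -14.3°C; T = -13.24°C
3900–2000 m, dry descent: Δz = 1.9 km ⇒ ΔT = +18.81°C; T = 5.57°C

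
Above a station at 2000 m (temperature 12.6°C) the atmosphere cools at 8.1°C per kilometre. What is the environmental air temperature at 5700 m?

-17.37°C

2000–5700 m, environmental: Δz = 3.7 km ⇒ ΔT = -29.97°C; T = -17.37°C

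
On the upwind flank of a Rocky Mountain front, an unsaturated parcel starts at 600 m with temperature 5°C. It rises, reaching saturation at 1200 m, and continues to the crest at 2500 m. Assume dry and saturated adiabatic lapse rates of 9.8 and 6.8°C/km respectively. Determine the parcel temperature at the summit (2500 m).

Dry to 1200 m: -9.8 × 0.6 km = -5.88°C, so T = -0.88°C.
Saturated to 2500 m: -6.8 × 1.3 km = -8.84°C, so T = -9.72°C.

-9.72°C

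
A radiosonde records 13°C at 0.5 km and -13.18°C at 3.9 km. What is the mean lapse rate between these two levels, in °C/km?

Γ = −ΔT/Δz = (13 − (-13.18)) / (3900 − 500) m
  = 26.18°C / 3.4 km = 7.7°C/km

7.7°C/km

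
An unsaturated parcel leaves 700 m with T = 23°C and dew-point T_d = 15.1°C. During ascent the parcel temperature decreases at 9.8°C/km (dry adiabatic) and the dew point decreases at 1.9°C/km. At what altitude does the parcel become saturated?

T and T_d converge at 9.8 − 1.9 = 7.9°C per km
Height above start = (23 − 15.1) / 7.9 = 1 km
LCL altitude = 700 m + 1000 m = 1700 m

1700 m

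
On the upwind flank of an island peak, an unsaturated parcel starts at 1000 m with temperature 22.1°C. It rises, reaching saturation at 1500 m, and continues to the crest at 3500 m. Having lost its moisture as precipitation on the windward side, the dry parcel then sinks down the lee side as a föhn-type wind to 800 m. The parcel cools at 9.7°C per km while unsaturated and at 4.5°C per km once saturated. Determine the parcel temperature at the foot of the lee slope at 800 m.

Dry to 1500 m: -9.7 × 0.5 km = -4.85°C, so T = 17.25°C.
Saturated to 3500 m: -4.5 × 2 km = -9°C, so T = 8.25°C.
Dry descent to 800 m: +9.7 × 2.7 km = +26.19°C, so T = 34.44°C.

34.44°C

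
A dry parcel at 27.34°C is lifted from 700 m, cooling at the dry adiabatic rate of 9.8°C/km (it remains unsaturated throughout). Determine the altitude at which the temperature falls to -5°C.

Height above start = (27.34 − (-5)) / 9.8 = 3.3 km
Altitude = 700 m + 3300 m = 4000 m

4000 m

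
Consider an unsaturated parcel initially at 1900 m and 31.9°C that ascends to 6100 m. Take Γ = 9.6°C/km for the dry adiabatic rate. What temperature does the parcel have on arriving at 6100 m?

-8.42°C

From 1900 m to 6100 m (dry adiabatic): cools by 9.6 × 4.2 = 40.32°C, giving -8.42°C.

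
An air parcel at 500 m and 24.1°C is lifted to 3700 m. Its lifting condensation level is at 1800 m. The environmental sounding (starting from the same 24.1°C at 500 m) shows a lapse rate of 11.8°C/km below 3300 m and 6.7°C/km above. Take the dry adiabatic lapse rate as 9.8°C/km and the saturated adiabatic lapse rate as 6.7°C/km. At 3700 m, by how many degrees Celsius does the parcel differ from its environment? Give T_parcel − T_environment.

+10.25°C (parcel warmer than environment)

Parcel:
  From 500 m to 1800 m (dry): cools by 9.8 × 1.3 = 12.74°C, giving 11.36°C.
  From 1800 m to 3700 m (saturated): cools by 6.7 × 1.9 = 12.73°C, giving -1.37°C.
Environment:
  From 500 m to 3300 m (environment, lower layer): cools by 11.8 × 2.8 = 33.04°C, giving -8.94°C.
  From 3300 m to 3700 m (environment, upper layer): cools by 6.7 × 0.4 = 2.68°C, giving -11.62°C.
T_parcel − T_env = -1.37 − (-11.62) = +10.25°C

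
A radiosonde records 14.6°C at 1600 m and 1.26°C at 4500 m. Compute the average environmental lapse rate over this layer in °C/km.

Γ = −ΔT/Δz = (14.6 − 1.26) / (4500 − 1600) m
  = 13.34°C / 2.9 km = 4.6°C/km

4.6°C/km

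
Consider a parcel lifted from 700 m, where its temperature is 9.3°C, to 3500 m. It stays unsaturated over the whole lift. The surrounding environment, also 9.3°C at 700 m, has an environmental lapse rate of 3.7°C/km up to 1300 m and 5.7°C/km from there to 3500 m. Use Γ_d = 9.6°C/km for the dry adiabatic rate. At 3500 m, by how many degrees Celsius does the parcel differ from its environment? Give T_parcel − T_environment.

-12.12°C (parcel cooler than environment)

Parcel:
  Dry to 3500 m: -9.6 × 2.8 km = -26.88°C, so T = -17.58°C.
Environment:
  Environment, lower layer to 1300 m: -3.7 × 0.6 km = -2.22°C, so T = 7.08°C.
  Environment, upper layer to 3500 m: -5.7 × 2.2 km = -12.54°C, so T = -5.46°C.
T_parcel − T_env = -17.58 − (-5.46) = -12.12°C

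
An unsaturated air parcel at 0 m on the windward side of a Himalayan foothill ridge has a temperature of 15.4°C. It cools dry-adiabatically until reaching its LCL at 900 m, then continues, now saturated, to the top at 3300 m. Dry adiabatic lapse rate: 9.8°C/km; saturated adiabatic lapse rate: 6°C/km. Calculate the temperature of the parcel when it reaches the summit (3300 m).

0–900 m, dry: Δz = 0.9 km ⇒ ΔT = -8.82°C; T = 6.58°C
900–3300 m, saturated: Δz = 2.4 km ⇒ ΔT = -14.4°C; T = -7.82°C

-7.82°C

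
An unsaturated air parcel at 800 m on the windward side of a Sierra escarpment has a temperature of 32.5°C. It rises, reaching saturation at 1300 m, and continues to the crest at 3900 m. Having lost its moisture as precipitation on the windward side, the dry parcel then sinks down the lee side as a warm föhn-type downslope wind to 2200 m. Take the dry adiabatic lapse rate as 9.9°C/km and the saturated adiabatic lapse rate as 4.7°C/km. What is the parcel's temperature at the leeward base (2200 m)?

800–1300 m, dry: Δz = 0.5 km ⇒ ΔT = -4.95°C; T = 27.55°C
1300–3900 m, saturated: Δz = 2.6 km ⇒ ΔT = -12.22°C; T = 15.33°C
3900–2200 m, dry descent: Δz = 1.7 km ⇒ ΔT = +16.83°C; T = 32.16°C

32.16°C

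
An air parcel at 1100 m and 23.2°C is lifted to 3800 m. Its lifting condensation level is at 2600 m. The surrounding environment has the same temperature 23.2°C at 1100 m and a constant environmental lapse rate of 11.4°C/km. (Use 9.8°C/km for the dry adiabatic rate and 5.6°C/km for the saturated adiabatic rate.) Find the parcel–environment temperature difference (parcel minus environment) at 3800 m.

Parcel:
  Dry to 2600 m: -9.8 × 1.5 km = -14.7°C, so T = 8.5°C.
  Saturated to 3800 m: -5.6 × 1.2 km = -6.72°C, so T = 1.78°C.
Environment:
  Environment to 3800 m: -11.4 × 2.7 km = -30.78°C, so T = -7.58°C.
T_parcel − T_env = 1.78 − (-7.58) = +9.36°C

+9.36°C (parcel warmer than environment)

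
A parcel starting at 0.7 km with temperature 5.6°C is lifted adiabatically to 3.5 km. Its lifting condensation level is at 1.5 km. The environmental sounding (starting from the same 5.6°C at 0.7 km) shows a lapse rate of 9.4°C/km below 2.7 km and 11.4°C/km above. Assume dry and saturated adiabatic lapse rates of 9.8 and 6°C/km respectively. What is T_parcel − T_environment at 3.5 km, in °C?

+8.08°C (parcel warmer than environment)

Parcel:
  700 → 1500 m (dry, 9.8°C/km): ΔT = -9.8 × 0.8 = -7.84°C → T = -2.24°C
  1500 → 3500 m (saturated, 6°C/km): ΔT = -6 × 2 = -12°C → T = -14.24°C
Environment:
  700 → 2700 m (environment, lower layer, 9.4°C/km): ΔT = -9.4 × 2 = -18.8°C → T = -13.2°C
  2700 → 3500 m (environment, upper layer, 11.4°C/km): ΔT = -11.4 × 0.8 = -9.12°C → T = -22.32°C
T_parcel − T_env = -14.24 − (-22.32) = +8.08°C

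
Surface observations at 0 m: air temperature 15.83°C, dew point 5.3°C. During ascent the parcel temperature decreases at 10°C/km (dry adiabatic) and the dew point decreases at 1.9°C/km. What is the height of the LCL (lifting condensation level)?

1300 m

T and T_d converge at 10 − 1.9 = 8.1°C per km
Height above start = (15.83 − 5.3) / 8.1 = 1.3 km
LCL altitude = 0 m + 1300 m = 1300 m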